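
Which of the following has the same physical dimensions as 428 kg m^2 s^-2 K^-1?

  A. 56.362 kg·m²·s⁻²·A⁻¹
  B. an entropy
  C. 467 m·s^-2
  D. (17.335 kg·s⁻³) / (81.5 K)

B.

Reference: kg·m²·s⁻²·K⁻¹.
Each option:
  A. kg·m²·s⁻²·A⁻¹
  B. [entropy] = kg·m²·s⁻²·K⁻¹  ← same
  C. m·s⁻²
  D. [kg·s⁻³] / [K] = kg·s⁻³·K⁻¹
Only B. matches kg·m²·s⁻²·K⁻¹.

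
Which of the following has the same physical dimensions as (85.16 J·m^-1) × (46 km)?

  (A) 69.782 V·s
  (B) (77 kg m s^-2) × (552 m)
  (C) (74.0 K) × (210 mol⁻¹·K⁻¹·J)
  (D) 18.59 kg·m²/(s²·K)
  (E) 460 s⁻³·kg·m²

Reference: [kg·m·s⁻²] · [m] = kg·m²·s⁻².
Each option:
  (A) V·s = J·C⁻¹·s = kg·m²·s⁻²·A⁻¹
  (B) [kg·m·s⁻²] · [m] = kg·m²·s⁻²  ← same
  (C) [K] · [kg·m²·s⁻²·K⁻¹·mol⁻¹] = kg·m²·s⁻²·mol⁻¹
  (D) kg·m²·s⁻²·K⁻¹
  (E) kg·m²·s⁻³
Only (B) matches kg·m²·s⁻².

(B)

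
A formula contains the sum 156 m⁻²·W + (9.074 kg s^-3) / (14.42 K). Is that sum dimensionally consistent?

No

Expand each in SI base units:
  156 m⁻²·W:  W·m⁻² = J·s⁻¹·m⁻² = kg·s⁻³
  (9.074 kg s^-3) / (14.42 K):  [kg·s⁻³] / [K] = kg·s⁻³·K⁻¹
kg·s⁻³ ≠ kg·s⁻³·K⁻¹, so they cannot be added.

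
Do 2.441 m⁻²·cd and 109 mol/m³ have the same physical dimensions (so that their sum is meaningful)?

No

Reduce each to base SI dimensions:
  2.441 m⁻²·cd:  m⁻²·cd
  109 mol/m³:  mol·m⁻³ = m⁻³·mol
m⁻²·cd ≠ m⁻³·mol, so they cannot be added.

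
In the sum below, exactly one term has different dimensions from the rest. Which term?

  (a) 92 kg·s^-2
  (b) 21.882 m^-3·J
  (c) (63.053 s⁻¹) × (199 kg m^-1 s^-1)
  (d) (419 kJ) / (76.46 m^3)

Expand each in SI base units:
  (a) kg·s⁻²
  (b) J·m⁻³ = N·m·m⁻³ = kg·m⁻¹·s⁻²
  (c) [s⁻¹] · [kg·m⁻¹·s⁻¹] = kg·m⁻¹·s⁻²
  (d) [kg·m²·s⁻²] / [m³] = kg·m⁻¹·s⁻²
All reduce to kg·m⁻¹·s⁻² except (a), which is kg·s⁻².

(a)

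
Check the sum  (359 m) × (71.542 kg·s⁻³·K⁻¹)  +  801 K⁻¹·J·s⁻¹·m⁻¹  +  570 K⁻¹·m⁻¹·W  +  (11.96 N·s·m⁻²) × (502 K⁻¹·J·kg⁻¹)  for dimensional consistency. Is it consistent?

Yes

Dimensions:
  (359 m) × (71.542 kg·s⁻³·K⁻¹):  [m] · [kg·s⁻³·K⁻¹] = kg·m·s⁻³·K⁻¹
  801 K⁻¹·J·s⁻¹·m⁻¹:  J·s⁻¹·m⁻¹·K⁻¹ = N·m·s⁻¹·m⁻¹·K⁻¹ = kg·m·s⁻³·K⁻¹
  570 K⁻¹·m⁻¹·W:  W·m⁻¹·K⁻¹ = J·s⁻¹·m⁻¹·K⁻¹ = kg·m·s⁻³·K⁻¹
  (11.96 N·s·m⁻²) × (502 K⁻¹·J·kg⁻¹):  [kg·m⁻¹·s⁻¹] · [m²·s⁻²·K⁻¹] = kg·m·s⁻³·K⁻¹
Every term reduces to kg·m·s⁻³·K⁻¹.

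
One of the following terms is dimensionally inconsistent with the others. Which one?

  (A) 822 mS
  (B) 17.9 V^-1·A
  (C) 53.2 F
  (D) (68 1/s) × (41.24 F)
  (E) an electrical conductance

Reduce each to base SI dimensions:
  (A) S = Ω⁻¹ = kg⁻¹·m⁻²·s³·A²
  (B) A·V⁻¹ = A·(J·C⁻¹)⁻¹ = kg⁻¹·m⁻²·s³·A²
  (C) F = C·V⁻¹ = kg⁻¹·m⁻²·s⁴·A²
  (D) [s⁻¹] · [kg⁻¹·m⁻²·s⁴·A²] = kg⁻¹·m⁻²·s³·A²
  (E) [electrical conductance] = kg⁻¹·m⁻²·s³·A²
All reduce to kg⁻¹·m⁻²·s³·A² except (C), which is kg⁻¹·m⁻²·s⁴·A².

(C)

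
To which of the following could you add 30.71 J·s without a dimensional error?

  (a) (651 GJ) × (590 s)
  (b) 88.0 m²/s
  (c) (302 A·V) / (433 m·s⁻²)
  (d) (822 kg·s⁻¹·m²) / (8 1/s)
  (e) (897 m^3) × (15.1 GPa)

Reference: J·s = N·m·s = kg·m²·s⁻¹.
Each option:
  (a) [kg·m²·s⁻²] · [s] = kg·m²·s⁻¹  ← same
  (b) m²·s⁻¹
  (c) [kg·m²·s⁻³] / [m·s⁻²] = kg·m·s⁻¹
  (d) [kg·m²·s⁻¹] / [s⁻¹] = kg·m²
  (e) [m³] · [kg·m⁻¹·s⁻²] = kg·m²·s⁻²
Only (a) matches kg·m²·s⁻¹.

(a)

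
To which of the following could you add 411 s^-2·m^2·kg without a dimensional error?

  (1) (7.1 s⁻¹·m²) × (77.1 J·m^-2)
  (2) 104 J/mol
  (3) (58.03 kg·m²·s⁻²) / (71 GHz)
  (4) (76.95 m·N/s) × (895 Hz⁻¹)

Reference: kg·m²·s⁻².
Each option:
  (1) [m²·s⁻¹] · [kg·s⁻²] = kg·m²·s⁻³
  (2) J·mol⁻¹ = N·m·mol⁻¹ = kg·m²·s⁻²·mol⁻¹
  (3) [kg·m²·s⁻²] / [s⁻¹] = kg·m²·s⁻¹
  (4) [kg·m²·s⁻³] · [s] = kg·m²·s⁻²  ← same
Only (4) matches kg·m²·s⁻².

(4)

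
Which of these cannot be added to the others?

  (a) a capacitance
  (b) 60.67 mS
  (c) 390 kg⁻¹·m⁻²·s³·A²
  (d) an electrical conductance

(a)

Work out the base dimensions of each:
  (a) [capacitance] = kg⁻¹·m⁻²·s⁴·A²
  (b) S = Ω⁻¹ = kg⁻¹·m⁻²·s³·A²
  (c) kg⁻¹·m⁻²·s³·A²
  (d) [electrical conductance] = kg⁻¹·m⁻²·s³·A²
All reduce to kg⁻¹·m⁻²·s³·A² except (a), which is kg⁻¹·m⁻²·s⁴·A².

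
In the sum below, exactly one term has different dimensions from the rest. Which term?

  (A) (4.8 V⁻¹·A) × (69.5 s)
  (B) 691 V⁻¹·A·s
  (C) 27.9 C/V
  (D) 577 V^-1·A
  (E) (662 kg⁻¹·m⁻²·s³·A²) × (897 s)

In SI base units:
  (A) [kg⁻¹·m⁻²·s³·A²] · [s] = kg⁻¹·m⁻²·s⁴·A²
  (B) A·s·V⁻¹ = A·s·(J·C⁻¹)⁻¹ = kg⁻¹·m⁻²·s⁴·A²
  (C) C·V⁻¹ = s·A·(J·C⁻¹)⁻¹ = kg⁻¹·m⁻²·s⁴·A²
  (D) A·V⁻¹ = A·(J·C⁻¹)⁻¹ = kg⁻¹·m⁻²·s³·A²
  (E) [kg⁻¹·m⁻²·s³·A²] · [s] = kg⁻¹·m⁻²·s⁴·A²
All reduce to kg⁻¹·m⁻²·s⁴·A² except (D), which is kg⁻¹·m⁻²·s³·A².

(D)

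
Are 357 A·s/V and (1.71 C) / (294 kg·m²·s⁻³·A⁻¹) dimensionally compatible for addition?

Yes

Dimensions:
  357 A·s/V:  A·s·V⁻¹ = A·s·(J·C⁻¹)⁻¹ = kg⁻¹·m⁻²·s⁴·A²
  (1.71 C) / (294 kg·m²·s⁻³·A⁻¹):  [s·A] / [kg·m²·s⁻³·A⁻¹] = kg⁻¹·m⁻²·s⁴·A²
Both are kg⁻¹·m⁻²·s⁴·A², so they have the same dimensions and can be added.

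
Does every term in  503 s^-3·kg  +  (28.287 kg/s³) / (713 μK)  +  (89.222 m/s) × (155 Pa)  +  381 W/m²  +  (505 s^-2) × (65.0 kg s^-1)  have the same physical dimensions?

Work out the base dimensions of each:
  503 s^-3·kg:  kg·s⁻³
  (28.287 kg/s³) / (713 μK):  [kg·s⁻³] / [K] = kg·s⁻³·K⁻¹
  (89.222 m/s) × (155 Pa):  [m·s⁻¹] · [kg·m⁻¹·s⁻²] = kg·s⁻³
  381 W/m²:  W·m⁻² = J·s⁻¹·m⁻² = kg·s⁻³
  (505 s^-2) × (65.0 kg s^-1):  [s⁻²] · [kg·s⁻¹] = kg·s⁻³
The terms do not share a single dimension (kg·s⁻³ vs kg·s⁻³·K⁻¹).

No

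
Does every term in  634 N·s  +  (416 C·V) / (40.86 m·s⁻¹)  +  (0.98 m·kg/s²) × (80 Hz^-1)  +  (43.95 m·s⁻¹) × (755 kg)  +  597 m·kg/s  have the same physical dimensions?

Yes

Work out the base dimensions of each:
  634 N·s:  N·s = kg·m·s⁻²·s = kg·m·s⁻¹
  (416 C·V) / (40.86 m·s⁻¹):  [kg·m²·s⁻²] / [m·s⁻¹] = kg·m·s⁻¹
  (0.98 m·kg/s²) × (80 Hz^-1):  [kg·m·s⁻²] · [s] = kg·m·s⁻¹
  (43.95 m·s⁻¹) × (755 kg):  [m·s⁻¹] · [kg] = kg·m·s⁻¹
  597 m·kg/s:  kg·m·s⁻¹
Every term reduces to kg·m·s⁻¹.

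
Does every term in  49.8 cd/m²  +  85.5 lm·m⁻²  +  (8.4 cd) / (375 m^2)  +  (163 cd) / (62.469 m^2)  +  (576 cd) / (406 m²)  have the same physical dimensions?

Yes

Work out the base dimensions of each:
  49.8 cd/m²:  cd·m⁻² = m⁻²·cd
  85.5 lm·m⁻²:  lm·m⁻² = cd·m⁻² = m⁻²·cd
  (8.4 cd) / (375 m^2):  [cd] / [m²] = m⁻²·cd
  (163 cd) / (62.469 m^2):  [cd] / [m²] = m⁻²·cd
  (576 cd) / (406 m²):  [cd] / [m²] = m⁻²·cd
Every term reduces to m⁻²·cd.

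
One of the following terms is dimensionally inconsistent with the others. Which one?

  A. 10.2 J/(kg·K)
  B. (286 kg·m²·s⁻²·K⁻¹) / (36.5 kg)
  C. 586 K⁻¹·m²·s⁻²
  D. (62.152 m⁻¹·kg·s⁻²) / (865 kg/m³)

Reduce each to base SI dimensions:
  A. J·kg⁻¹·K⁻¹ = N·m·kg⁻¹·K⁻¹ = m²·s⁻²·K⁻¹
  B. [kg·m²·s⁻²·K⁻¹] / [kg] = m²·s⁻²·K⁻¹
  C. m²·s⁻²·K⁻¹
  D. [kg·m⁻¹·s⁻²] / [kg·m⁻³] = m²·s⁻²
All reduce to m²·s⁻²·K⁻¹ except D., which is m²·s⁻².

D.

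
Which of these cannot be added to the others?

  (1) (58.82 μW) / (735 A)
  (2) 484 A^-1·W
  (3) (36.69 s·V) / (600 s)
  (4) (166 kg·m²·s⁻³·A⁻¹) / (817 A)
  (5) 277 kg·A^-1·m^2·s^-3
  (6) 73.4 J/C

Expand each in SI base units:
  (1) [kg·m²·s⁻³] / [A] = kg·m²·s⁻³·A⁻¹
  (2) W·A⁻¹ = J·s⁻¹·A⁻¹ = kg·m²·s⁻³·A⁻¹
  (3) [kg·m²·s⁻²·A⁻¹] / [s] = kg·m²·s⁻³·A⁻¹
  (4) [kg·m²·s⁻³·A⁻¹] / [A] = kg·m²·s⁻³·A⁻²
  (5) kg·m²·s⁻³·A⁻¹
  (6) J·C⁻¹ = N·m·(s·A)⁻¹ = kg·m²·s⁻³·A⁻¹
All reduce to kg·m²·s⁻³·A⁻¹ except (4), which is kg·m²·s⁻³·A⁻².

(4)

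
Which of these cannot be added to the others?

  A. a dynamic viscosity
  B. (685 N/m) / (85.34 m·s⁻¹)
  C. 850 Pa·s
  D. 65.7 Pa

D.

Work out the base dimensions of each:
  A. [dynamic viscosity] = kg·m⁻¹·s⁻¹
  B. [kg·s⁻²] / [m·s⁻¹] = kg·m⁻¹·s⁻¹
  C. Pa·s = N·m⁻²·s = kg·m⁻¹·s⁻¹
  D. Pa = N·m⁻² = kg·m⁻¹·s⁻²
All reduce to kg·m⁻¹·s⁻¹ except D., which is kg·m⁻¹·s⁻².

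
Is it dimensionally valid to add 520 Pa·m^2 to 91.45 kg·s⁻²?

Expand each in SI base units:
  520 Pa·m^2:  Pa·m² = N·m⁻²·m² = kg·m·s⁻²
  91.45 kg·s⁻²:  kg·s⁻²
kg·m·s⁻² ≠ kg·s⁻², so they cannot be added.

No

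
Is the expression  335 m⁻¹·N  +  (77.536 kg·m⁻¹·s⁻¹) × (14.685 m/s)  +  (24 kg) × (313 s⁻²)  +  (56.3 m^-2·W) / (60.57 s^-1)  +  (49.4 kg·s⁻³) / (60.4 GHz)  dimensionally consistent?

Expand each in SI base units:
  335 m⁻¹·N:  N·m⁻¹ = kg·m·s⁻²·m⁻¹ = kg·s⁻²
  (77.536 kg·m⁻¹·s⁻¹) × (14.685 m/s):  [kg·m⁻¹·s⁻¹] · [m·s⁻¹] = kg·s⁻²
  (24 kg) × (313 s⁻²):  [kg] · [s⁻²] = kg·s⁻²
  (56.3 m^-2·W) / (60.57 s^-1):  [kg·s⁻³] / [s⁻¹] = kg·s⁻²
  (49.4 kg·s⁻³) / (60.4 GHz):  [kg·s⁻³] / [s⁻¹] = kg·s⁻²
Every term reduces to kg·s⁻².

Yes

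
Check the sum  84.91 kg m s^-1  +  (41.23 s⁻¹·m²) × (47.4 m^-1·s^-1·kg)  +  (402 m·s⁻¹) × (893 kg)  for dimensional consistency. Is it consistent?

No

Expand each in SI base units:
  84.91 kg m s^-1:  kg·m·s⁻¹
  (41.23 s⁻¹·m²) × (47.4 m^-1·s^-1·kg):  [m²·s⁻¹] · [kg·m⁻¹·s⁻¹] = kg·m·s⁻²
  (402 m·s⁻¹) × (893 kg):  [m·s⁻¹] · [kg] = kg·m·s⁻¹
The terms do not share a single dimension (kg·m·s⁻² vs kg·m·s⁻¹).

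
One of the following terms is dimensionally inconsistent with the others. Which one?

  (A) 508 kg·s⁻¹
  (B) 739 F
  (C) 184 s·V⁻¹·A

Dimensions:
  (A) kg·s⁻¹
  (B) F = C·V⁻¹ = kg⁻¹·m⁻²·s⁴·A²
  (C) A·s·V⁻¹ = A·s·(J·C⁻¹)⁻¹ = kg⁻¹·m⁻²·s⁴·A²
All reduce to kg⁻¹·m⁻²·s⁴·A² except (A), which is kg·s⁻¹.

(A)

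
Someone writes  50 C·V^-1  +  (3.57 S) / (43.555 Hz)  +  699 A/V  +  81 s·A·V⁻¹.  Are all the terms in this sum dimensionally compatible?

No

Work out the base dimensions of each:
  50 C·V^-1:  C·V⁻¹ = s·A·(J·C⁻¹)⁻¹ = kg⁻¹·m⁻²·s⁴·A²
  (3.57 S) / (43.555 Hz):  [kg⁻¹·m⁻²·s³·A²] / [s⁻¹] = kg⁻¹·m⁻²·s⁴·A²
  699 A/V:  A·V⁻¹ = A·(J·C⁻¹)⁻¹ = kg⁻¹·m⁻²·s³·A²
  81 s·A·V⁻¹:  A·s·V⁻¹ = A·s·(J·C⁻¹)⁻¹ = kg⁻¹·m⁻²·s⁴·A²
The terms do not share a single dimension (kg⁻¹·m⁻²·s³·A² vs kg⁻¹·m⁻²·s⁴·A²).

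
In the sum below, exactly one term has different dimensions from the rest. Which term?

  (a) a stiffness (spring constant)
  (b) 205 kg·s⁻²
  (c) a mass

(c)

Reduce each to base SI dimensions:
  (a) [stiffness (spring constant)] = kg·s⁻²
  (b) kg·s⁻²
  (c) [mass] = kg
All reduce to kg·s⁻² except (c), which is kg.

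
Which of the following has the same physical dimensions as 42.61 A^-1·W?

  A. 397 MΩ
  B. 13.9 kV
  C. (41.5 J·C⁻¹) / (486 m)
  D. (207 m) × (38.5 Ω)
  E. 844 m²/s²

Reference: W·A⁻¹ = J·s⁻¹·A⁻¹ = kg·m²·s⁻³·A⁻¹.
Each option:
  A. Ω = V·A⁻¹ = kg·m²·s⁻³·A⁻²
  B. V = J·C⁻¹ = kg·m²·s⁻³·A⁻¹  ← same
  C. [kg·m²·s⁻³·A⁻¹] / [m] = kg·m·s⁻³·A⁻¹
  D. [m] · [kg·m²·s⁻³·A⁻²] = kg·m³·s⁻³·A⁻²
  E. m²·s⁻²
Only B. matches kg·m²·s⁻³·A⁻¹.

B.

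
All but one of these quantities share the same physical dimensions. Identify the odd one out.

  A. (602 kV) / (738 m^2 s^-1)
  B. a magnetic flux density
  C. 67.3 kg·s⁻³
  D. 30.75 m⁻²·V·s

Dimensions:
  A. [kg·m²·s⁻³·A⁻¹] / [m²·s⁻¹] = kg·s⁻²·A⁻¹
  B. [magnetic flux density] = kg·s⁻²·A⁻¹
  C. kg·s⁻³
  D. V·s·m⁻² = J·C⁻¹·s·m⁻² = kg·s⁻²·A⁻¹
All reduce to kg·s⁻²·A⁻¹ except C., which is kg·s⁻³.

C.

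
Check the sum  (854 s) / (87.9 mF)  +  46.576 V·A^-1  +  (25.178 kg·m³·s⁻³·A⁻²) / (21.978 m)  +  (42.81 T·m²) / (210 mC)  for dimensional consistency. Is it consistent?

Yes

Expand each in SI base units:
  (854 s) / (87.9 mF):  [s] / [kg⁻¹·m⁻²·s⁴·A²] = kg·m²·s⁻³·A⁻²
  46.576 V·A^-1:  V·A⁻¹ = J·C⁻¹·A⁻¹ = kg·m²·s⁻³·A⁻²
  (25.178 kg·m³·s⁻³·A⁻²) / (21.978 m):  [kg·m³·s⁻³·A⁻²] / [m] = kg·m²·s⁻³·A⁻²
  (42.81 T·m²) / (210 mC):  [kg·m²·s⁻²·A⁻¹] / [s·A] = kg·m²·s⁻³·A⁻²
Every term reduces to kg·m²·s⁻³·A⁻².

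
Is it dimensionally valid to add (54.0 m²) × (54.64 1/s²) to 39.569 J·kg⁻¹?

Yes

In SI base units:
  (54.0 m²) × (54.64 1/s²):  [m²] · [s⁻²] = m²·s⁻²
  39.569 J·kg⁻¹:  J·kg⁻¹ = N·m·kg⁻¹ = m²·s⁻²
Both are m²·s⁻², so they have the same dimensions and can be added.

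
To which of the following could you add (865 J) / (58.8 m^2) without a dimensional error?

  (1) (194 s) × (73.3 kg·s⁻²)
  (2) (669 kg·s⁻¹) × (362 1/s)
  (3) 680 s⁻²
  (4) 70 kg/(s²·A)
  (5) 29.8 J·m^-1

(2)

Reference: [kg·m²·s⁻²] / [m²] = kg·s⁻².
Each option:
  (1) [s] · [kg·s⁻²] = kg·s⁻¹
  (2) [kg·s⁻¹] · [s⁻¹] = kg·s⁻²  ← same
  (3) s⁻²
  (4) kg·s⁻²·A⁻¹
  (5) J·m⁻¹ = N·m·m⁻¹ = kg·m·s⁻²
Only (2) matches kg·s⁻².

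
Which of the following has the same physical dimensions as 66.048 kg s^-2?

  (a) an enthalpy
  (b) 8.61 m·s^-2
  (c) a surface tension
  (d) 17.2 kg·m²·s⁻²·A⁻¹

(c)

Reference: kg·s⁻².
Each option:
  (a) [enthalpy] = kg·m²·s⁻²
  (b) m·s⁻²
  (c) [surface tension] = kg·s⁻²  ← same
  (d) kg·m²·s⁻²·A⁻¹
Only (c) matches kg·s⁻².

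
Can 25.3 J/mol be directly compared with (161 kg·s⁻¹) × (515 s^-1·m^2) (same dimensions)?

In SI base units:
  25.3 J/mol:  J·mol⁻¹ = N·m·mol⁻¹ = kg·m²·s⁻²·mol⁻¹
  (161 kg·s⁻¹) × (515 s^-1·m^2):  [kg·s⁻¹] · [m²·s⁻¹] = kg·m²·s⁻²
kg·m²·s⁻²·mol⁻¹ ≠ kg·m²·s⁻², so they cannot be added.

No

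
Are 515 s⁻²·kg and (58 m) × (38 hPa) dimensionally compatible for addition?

Dimensions:
  515 s⁻²·kg:  kg·s⁻²
  (58 m) × (38 hPa):  [m] · [kg·m⁻¹·s⁻²] = kg·s⁻²
Both are kg·s⁻², so they have the same dimensions and can be added.

Yes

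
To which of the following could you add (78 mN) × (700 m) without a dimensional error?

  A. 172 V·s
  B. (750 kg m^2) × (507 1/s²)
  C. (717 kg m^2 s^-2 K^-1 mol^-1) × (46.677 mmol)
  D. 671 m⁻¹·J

Reference: [kg·m·s⁻²] · [m] = kg·m²·s⁻².
Each option:
  A. V·s = J·C⁻¹·s = kg·m²·s⁻²·A⁻¹
  B. [kg·m²] · [s⁻²] = kg·m²·s⁻²  ← same
  C. [kg·m²·s⁻²·K⁻¹·mol⁻¹] · [mol] = kg·m²·s⁻²·K⁻¹
  D. J·m⁻¹ = N·m·m⁻¹ = kg·m·s⁻²
Only B. matches kg·m²·s⁻².

B.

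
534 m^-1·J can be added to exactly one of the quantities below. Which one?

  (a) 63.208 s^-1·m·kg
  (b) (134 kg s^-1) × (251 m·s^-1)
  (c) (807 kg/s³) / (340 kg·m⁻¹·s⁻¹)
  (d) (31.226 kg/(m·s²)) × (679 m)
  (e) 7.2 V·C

(b)

Reference: J·m⁻¹ = N·m·m⁻¹ = kg·m·s⁻².
Each option:
  (a) kg·m·s⁻¹
  (b) [kg·s⁻¹] · [m·s⁻¹] = kg·m·s⁻²  ← same
  (c) [kg·s⁻³] / [kg·m⁻¹·s⁻¹] = m·s⁻²
  (d) [kg·m⁻¹·s⁻²] · [m] = kg·s⁻²
  (e) C·V = s·A·J·C⁻¹ = kg·m²·s⁻²
Only (b) matches kg·m·s⁻².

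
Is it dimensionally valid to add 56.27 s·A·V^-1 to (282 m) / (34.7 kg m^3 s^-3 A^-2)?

Expand each in SI base units:
  56.27 s·A·V^-1:  A·s·V⁻¹ = A·s·(J·C⁻¹)⁻¹ = kg⁻¹·m⁻²·s⁴·A²
  (282 m) / (34.7 kg m^3 s^-3 A^-2):  [m] / [kg·m³·s⁻³·A⁻²] = kg⁻¹·m⁻²·s³·A²
kg⁻¹·m⁻²·s⁴·A² ≠ kg⁻¹·m⁻²·s³·A², so they cannot be added.

No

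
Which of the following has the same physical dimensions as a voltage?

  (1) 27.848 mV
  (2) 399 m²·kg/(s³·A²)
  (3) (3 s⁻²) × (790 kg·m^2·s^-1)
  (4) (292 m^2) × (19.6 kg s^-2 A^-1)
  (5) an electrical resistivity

(1)

Reference: [voltage] = kg·m²·s⁻³·A⁻¹.
Each option:
  (1) V = J·C⁻¹ = kg·m²·s⁻³·A⁻¹  ← same
  (2) kg·m²·s⁻³·A⁻²
  (3) [s⁻²] · [kg·m²·s⁻¹] = kg·m²·s⁻³
  (4) [m²] · [kg·s⁻²·A⁻¹] = kg·m²·s⁻²·A⁻¹
  (5) [electrical resistivity] = kg·m³·s⁻³·A⁻²
Only (1) matches kg·m²·s⁻³·A⁻¹.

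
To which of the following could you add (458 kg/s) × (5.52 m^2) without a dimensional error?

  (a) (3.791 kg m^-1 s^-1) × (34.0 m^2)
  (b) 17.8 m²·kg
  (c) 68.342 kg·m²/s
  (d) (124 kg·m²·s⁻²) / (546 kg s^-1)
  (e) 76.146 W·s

Reference: [kg·s⁻¹] · [m²] = kg·m²·s⁻¹.
Each option:
  (a) [kg·m⁻¹·s⁻¹] · [m²] = kg·m·s⁻¹
  (b) kg·m²
  (c) kg·m²·s⁻¹  ← same
  (d) [kg·m²·s⁻²] / [kg·s⁻¹] = m²·s⁻¹
  (e) W·s = J·s⁻¹·s = kg·m²·s⁻²
Only (c) matches kg·m²·s⁻¹.

(c)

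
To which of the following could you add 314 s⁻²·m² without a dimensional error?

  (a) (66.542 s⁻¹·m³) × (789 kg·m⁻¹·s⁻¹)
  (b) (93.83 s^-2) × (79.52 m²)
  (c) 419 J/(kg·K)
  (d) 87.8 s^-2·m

(b)

Reference: m²·s⁻².
Each option:
  (a) [m³·s⁻¹] · [kg·m⁻¹·s⁻¹] = kg·m²·s⁻²
  (b) [s⁻²] · [m²] = m²·s⁻²  ← same
  (c) J·kg⁻¹·K⁻¹ = N·m·kg⁻¹·K⁻¹ = m²·s⁻²·K⁻¹
  (d) m·s⁻²
Only (b) matches m²·s⁻².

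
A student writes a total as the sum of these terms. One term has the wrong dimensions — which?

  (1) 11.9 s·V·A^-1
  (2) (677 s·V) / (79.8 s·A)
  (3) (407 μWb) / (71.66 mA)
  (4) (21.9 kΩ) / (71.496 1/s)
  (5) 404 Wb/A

Reduce each to base SI dimensions:
  (1) V·s·A⁻¹ = J·C⁻¹·s·A⁻¹ = kg·m²·s⁻²·A⁻²
  (2) [kg·m²·s⁻²·A⁻¹] / [s·A] = kg·m²·s⁻³·A⁻²
  (3) [kg·m²·s⁻²·A⁻¹] / [A] = kg·m²·s⁻²·A⁻²
  (4) [kg·m²·s⁻³·A⁻²] / [s⁻¹] = kg·m²·s⁻²·A⁻²
  (5) Wb·A⁻¹ = V·s·A⁻¹ = kg·m²·s⁻²·A⁻²
All reduce to kg·m²·s⁻²·A⁻² except (2), which is kg·m²·s⁻³·A⁻².

(2)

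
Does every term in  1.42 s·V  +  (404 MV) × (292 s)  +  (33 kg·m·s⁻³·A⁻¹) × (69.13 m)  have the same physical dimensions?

No

Work out the base dimensions of each:
  1.42 s·V:  V·s = J·C⁻¹·s = kg·m²·s⁻²·A⁻¹
  (404 MV) × (292 s):  [kg·m²·s⁻³·A⁻¹] · [s] = kg·m²·s⁻²·A⁻¹
  (33 kg·m·s⁻³·A⁻¹) × (69.13 m):  [kg·m·s⁻³·A⁻¹] · [m] = kg·m²·s⁻³·A⁻¹
The terms do not share a single dimension (kg·m²·s⁻²·A⁻¹ vs kg·m²·s⁻³·A⁻¹).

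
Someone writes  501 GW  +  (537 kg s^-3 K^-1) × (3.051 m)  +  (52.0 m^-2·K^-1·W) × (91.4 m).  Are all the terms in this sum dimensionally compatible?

No

Reduce each to base SI dimensions:
  501 GW:  W = J·s⁻¹ = kg·m²·s⁻³
  (537 kg s^-3 K^-1) × (3.051 m):  [kg·s⁻³·K⁻¹] · [m] = kg·m·s⁻³·K⁻¹
  (52.0 m^-2·K^-1·W) × (91.4 m):  [kg·s⁻³·K⁻¹] · [m] = kg·m·s⁻³·K⁻¹
The terms do not share a single dimension (kg·m²·s⁻³ vs kg·m·s⁻³·K⁻¹).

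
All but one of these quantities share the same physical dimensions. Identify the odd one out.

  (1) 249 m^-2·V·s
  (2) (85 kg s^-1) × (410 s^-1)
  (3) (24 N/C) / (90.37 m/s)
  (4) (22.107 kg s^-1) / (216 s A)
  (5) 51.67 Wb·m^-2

Reduce each to base SI dimensions:
  (1) V·s·m⁻² = J·C⁻¹·s·m⁻² = kg·s⁻²·A⁻¹
  (2) [kg·s⁻¹] · [s⁻¹] = kg·s⁻²
  (3) [kg·m·s⁻³·A⁻¹] / [m·s⁻¹] = kg·s⁻²·A⁻¹
  (4) [kg·s⁻¹] / [s·A] = kg·s⁻²·A⁻¹
  (5) Wb·m⁻² = V·s·m⁻² = kg·s⁻²·A⁻¹
All reduce to kg·s⁻²·A⁻¹ except (2), which is kg·s⁻².

(2)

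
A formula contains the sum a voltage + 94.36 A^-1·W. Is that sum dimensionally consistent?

Yes

Work out the base dimensions of each:
  a voltage:  [voltage] = kg·m²·s⁻³·A⁻¹
  94.36 A^-1·W:  W·A⁻¹ = J·s⁻¹·A⁻¹ = kg·m²·s⁻³·A⁻¹
Both are kg·m²·s⁻³·A⁻¹, so they have the same dimensions and can be added.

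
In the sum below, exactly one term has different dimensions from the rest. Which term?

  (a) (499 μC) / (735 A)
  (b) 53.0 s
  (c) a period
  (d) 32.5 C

(d)

Reduce each to base SI dimensions:
  (a) [s·A] / [A] = s
  (b) s
  (c) [period] = s
  (d) C = s·A
All reduce to s except (d), which is s·A.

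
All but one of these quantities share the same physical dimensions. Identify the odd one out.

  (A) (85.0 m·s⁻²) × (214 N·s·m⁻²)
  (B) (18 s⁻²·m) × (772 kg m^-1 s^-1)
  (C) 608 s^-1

(C)

Work out the base dimensions of each:
  (A) [m·s⁻²] · [kg·m⁻¹·s⁻¹] = kg·s⁻³
  (B) [m·s⁻²] · [kg·m⁻¹·s⁻¹] = kg·s⁻³
  (C) s⁻¹
All reduce to kg·s⁻³ except (C), which is s⁻¹.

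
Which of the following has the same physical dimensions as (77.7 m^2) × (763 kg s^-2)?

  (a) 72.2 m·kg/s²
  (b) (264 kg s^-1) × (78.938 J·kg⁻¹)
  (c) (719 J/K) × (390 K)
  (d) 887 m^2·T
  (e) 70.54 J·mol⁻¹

(c)

Reference: [m²] · [kg·s⁻²] = kg·m²·s⁻².
Each option:
  (a) kg·m·s⁻²
  (b) [kg·s⁻¹] · [m²·s⁻²] = kg·m²·s⁻³
  (c) [kg·m²·s⁻²·K⁻¹] · [K] = kg·m²·s⁻²  ← same
  (d) T·m² = Wb·m⁻²·m² = kg·m²·s⁻²·A⁻¹
  (e) J·mol⁻¹ = N·m·mol⁻¹ = kg·m²·s⁻²·mol⁻¹
Only (c) matches kg·m²·s⁻².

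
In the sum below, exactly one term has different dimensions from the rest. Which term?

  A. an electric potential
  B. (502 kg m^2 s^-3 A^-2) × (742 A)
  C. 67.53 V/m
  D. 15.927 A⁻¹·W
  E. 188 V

Work out the base dimensions of each:
  A. [electric potential] = kg·m²·s⁻³·A⁻¹
  B. [kg·m²·s⁻³·A⁻²] · [A] = kg·m²·s⁻³·A⁻¹
  C. V·m⁻¹ = J·C⁻¹·m⁻¹ = kg·m·s⁻³·A⁻¹
  D. W·A⁻¹ = J·s⁻¹·A⁻¹ = kg·m²·s⁻³·A⁻¹
  E. V = J·C⁻¹ = kg·m²·s⁻³·A⁻¹
All reduce to kg·m²·s⁻³·A⁻¹ except C., which is kg·m·s⁻³·A⁻¹.

C.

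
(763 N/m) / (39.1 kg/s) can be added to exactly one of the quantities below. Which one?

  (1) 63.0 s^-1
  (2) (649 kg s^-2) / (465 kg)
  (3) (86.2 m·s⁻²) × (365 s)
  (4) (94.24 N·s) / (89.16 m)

(1)

Reference: [kg·s⁻²] / [kg·s⁻¹] = s⁻¹.
Each option:
  (1) s⁻¹  ← same
  (2) [kg·s⁻²] / [kg] = s⁻²
  (3) [m·s⁻²] · [s] = m·s⁻¹
  (4) [kg·m·s⁻¹] / [m] = kg·s⁻¹
Only (1) matches s⁻¹.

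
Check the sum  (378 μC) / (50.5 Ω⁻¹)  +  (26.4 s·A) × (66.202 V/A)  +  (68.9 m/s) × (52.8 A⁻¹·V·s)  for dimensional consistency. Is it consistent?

Expand each in SI base units:
  (378 μC) / (50.5 Ω⁻¹):  [s·A] / [kg⁻¹·m⁻²·s³·A²] = kg·m²·s⁻²·A⁻¹
  (26.4 s·A) × (66.202 V/A):  [s·A] · [kg·m²·s⁻³·A⁻²] = kg·m²·s⁻²·A⁻¹
  (68.9 m/s) × (52.8 A⁻¹·V·s):  [m·s⁻¹] · [kg·m²·s⁻²·A⁻²] = kg·m³·s⁻³·A⁻²
The terms do not share a single dimension (kg·m²·s⁻²·A⁻¹ vs kg·m³·s⁻³·A⁻²).

No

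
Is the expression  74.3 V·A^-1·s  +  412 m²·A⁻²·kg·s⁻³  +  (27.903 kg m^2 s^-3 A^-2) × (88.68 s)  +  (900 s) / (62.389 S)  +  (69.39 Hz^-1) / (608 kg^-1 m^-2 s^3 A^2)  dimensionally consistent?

No

Dimensions:
  74.3 V·A^-1·s:  V·s·A⁻¹ = J·C⁻¹·s·A⁻¹ = kg·m²·s⁻²·A⁻²
  412 m²·A⁻²·kg·s⁻³:  kg·m²·s⁻³·A⁻²
  (27.903 kg m^2 s^-3 A^-2) × (88.68 s):  [kg·m²·s⁻³·A⁻²] · [s] = kg·m²·s⁻²·A⁻²
  (900 s) / (62.389 S):  [s] / [kg⁻¹·m⁻²·s³·A²] = kg·m²·s⁻²·A⁻²
  (69.39 Hz^-1) / (608 kg^-1 m^-2 s^3 A^2):  [s] / [kg⁻¹·m⁻²·s³·A²] = kg·m²·s⁻²·A⁻²
The terms do not share a single dimension (kg·m²·s⁻²·A⁻² vs kg·m²·s⁻³·A⁻²).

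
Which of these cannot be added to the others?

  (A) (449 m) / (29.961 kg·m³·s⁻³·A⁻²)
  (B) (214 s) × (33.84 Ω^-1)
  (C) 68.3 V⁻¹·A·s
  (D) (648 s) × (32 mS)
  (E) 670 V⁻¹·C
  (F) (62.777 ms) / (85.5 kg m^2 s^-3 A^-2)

Expand each in SI base units:
  (A) [m] / [kg·m³·s⁻³·A⁻²] = kg⁻¹·m⁻²·s³·A²
  (B) [s] · [kg⁻¹·m⁻²·s³·A²] = kg⁻¹·m⁻²·s⁴·A²
  (C) A·s·V⁻¹ = A·s·(J·C⁻¹)⁻¹ = kg⁻¹·m⁻²·s⁴·A²
  (D) [s] · [kg⁻¹·m⁻²·s³·A²] = kg⁻¹·m⁻²·s⁴·A²
  (E) C·V⁻¹ = s·A·(J·C⁻¹)⁻¹ = kg⁻¹·m⁻²·s⁴·A²
  (F) [s] / [kg·m²·s⁻³·A⁻²] = kg⁻¹·m⁻²·s⁴·A²
All reduce to kg⁻¹·m⁻²·s⁴·A² except (A), which is kg⁻¹·m⁻²·s³·A².

(A)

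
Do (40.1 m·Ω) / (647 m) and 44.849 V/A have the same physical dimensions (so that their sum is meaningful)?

Work out the base dimensions of each:
  (40.1 m·Ω) / (647 m):  [kg·m³·s⁻³·A⁻²] / [m] = kg·m²·s⁻³·A⁻²
  44.849 V/A:  V·A⁻¹ = J·C⁻¹·A⁻¹ = kg·m²·s⁻³·A⁻²
Both are kg·m²·s⁻³·A⁻², so they have the same dimensions and can be added.

Yes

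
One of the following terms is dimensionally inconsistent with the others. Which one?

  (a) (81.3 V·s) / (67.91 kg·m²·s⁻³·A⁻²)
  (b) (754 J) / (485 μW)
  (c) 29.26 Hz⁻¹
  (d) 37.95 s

(a)

Dimensions:
  (a) [kg·m²·s⁻²·A⁻¹] / [kg·m²·s⁻³·A⁻²] = s·A
  (b) [kg·m²·s⁻²] / [kg·m²·s⁻³] = s
  (c) Hz⁻¹ = (s⁻¹)⁻¹ = s
  (d) s
All reduce to s except (a), which is s·A.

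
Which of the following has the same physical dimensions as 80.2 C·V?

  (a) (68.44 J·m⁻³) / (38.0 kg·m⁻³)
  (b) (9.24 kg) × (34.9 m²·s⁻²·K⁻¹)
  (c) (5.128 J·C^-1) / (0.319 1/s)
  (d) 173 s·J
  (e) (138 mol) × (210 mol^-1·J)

(e)

Reference: C·V = s·A·J·C⁻¹ = kg·m²·s⁻².
Each option:
  (a) [kg·m⁻¹·s⁻²] / [kg·m⁻³] = m²·s⁻²
  (b) [kg] · [m²·s⁻²·K⁻¹] = kg·m²·s⁻²·K⁻¹
  (c) [kg·m²·s⁻³·A⁻¹] / [s⁻¹] = kg·m²·s⁻²·A⁻¹
  (d) J·s = N·m·s = kg·m²·s⁻¹
  (e) [mol] · [kg·m²·s⁻²·mol⁻¹] = kg·m²·s⁻²  ← same
Only (e) matches kg·m²·s⁻².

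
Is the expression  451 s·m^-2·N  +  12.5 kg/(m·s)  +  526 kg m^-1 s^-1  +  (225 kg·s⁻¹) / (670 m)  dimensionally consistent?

Yes

In SI base units:
  451 s·m^-2·N:  N·s·m⁻² = kg·m·s⁻²·s·m⁻² = kg·m⁻¹·s⁻¹
  12.5 kg/(m·s):  kg·m⁻¹·s⁻¹
  526 kg m^-1 s^-1:  kg·m⁻¹·s⁻¹
  (225 kg·s⁻¹) / (670 m):  [kg·s⁻¹] / [m] = kg·m⁻¹·s⁻¹
Every term reduces to kg·m⁻¹·s⁻¹.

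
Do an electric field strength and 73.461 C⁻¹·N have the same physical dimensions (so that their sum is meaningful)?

Work out the base dimensions of each:
  an electric field strength:  [electric field strength] = kg·m·s⁻³·A⁻¹
  73.461 C⁻¹·N:  N·C⁻¹ = kg·m·s⁻²·(s·A)⁻¹ = kg·m·s⁻³·A⁻¹
Both are kg·m·s⁻³·A⁻¹, so they have the same dimensions and can be added.

Yes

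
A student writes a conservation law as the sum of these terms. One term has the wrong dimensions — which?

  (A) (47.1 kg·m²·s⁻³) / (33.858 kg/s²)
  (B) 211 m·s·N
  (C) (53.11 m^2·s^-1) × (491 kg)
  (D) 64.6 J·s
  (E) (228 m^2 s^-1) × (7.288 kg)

Dimensions:
  (A) [kg·m²·s⁻³] / [kg·s⁻²] = m²·s⁻¹
  (B) N·m·s = kg·m·s⁻²·m·s = kg·m²·s⁻¹
  (C) [m²·s⁻¹] · [kg] = kg·m²·s⁻¹
  (D) J·s = N·m·s = kg·m²·s⁻¹
  (E) [m²·s⁻¹] · [kg] = kg·m²·s⁻¹
All reduce to kg·m²·s⁻¹ except (A), which is m²·s⁻¹.

(A)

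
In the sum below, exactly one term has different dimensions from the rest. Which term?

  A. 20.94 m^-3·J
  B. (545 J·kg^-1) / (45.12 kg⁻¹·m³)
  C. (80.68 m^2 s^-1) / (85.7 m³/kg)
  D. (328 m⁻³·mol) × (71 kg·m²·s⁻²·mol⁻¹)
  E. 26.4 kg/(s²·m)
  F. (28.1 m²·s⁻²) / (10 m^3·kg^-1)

Expand each in SI base units:
  A. J·m⁻³ = N·m·m⁻³ = kg·m⁻¹·s⁻²
  B. [m²·s⁻²] / [kg⁻¹·m³] = kg·m⁻¹·s⁻²
  C. [m²·s⁻¹] / [kg⁻¹·m³] = kg·m⁻¹·s⁻¹
  D. [m⁻³·mol] · [kg·m²·s⁻²·mol⁻¹] = kg·m⁻¹·s⁻²
  E. kg·m⁻¹·s⁻²
  F. [m²·s⁻²] / [kg⁻¹·m³] = kg·m⁻¹·s⁻²
All reduce to kg·m⁻¹·s⁻² except C., which is kg·m⁻¹·s⁻¹.

C.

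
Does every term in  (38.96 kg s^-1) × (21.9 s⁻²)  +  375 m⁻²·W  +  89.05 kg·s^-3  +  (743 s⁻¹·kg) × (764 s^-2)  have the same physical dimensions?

Yes

Expand each in SI base units:
  (38.96 kg s^-1) × (21.9 s⁻²):  [kg·s⁻¹] · [s⁻²] = kg·s⁻³
  375 m⁻²·W:  W·m⁻² = J·s⁻¹·m⁻² = kg·s⁻³
  89.05 kg·s^-3:  kg·s⁻³
  (743 s⁻¹·kg) × (764 s^-2):  [kg·s⁻¹] · [s⁻²] = kg·s⁻³
Every term reduces to kg·s⁻³.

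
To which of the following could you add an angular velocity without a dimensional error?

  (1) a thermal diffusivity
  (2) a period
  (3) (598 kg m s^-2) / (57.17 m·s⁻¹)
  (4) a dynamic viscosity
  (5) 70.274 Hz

(5)

Reference: [angular velocity] = s⁻¹.
Each option:
  (1) [thermal diffusivity] = m²·s⁻¹
  (2) [period] = s
  (3) [kg·m·s⁻²] / [m·s⁻¹] = kg·s⁻¹
  (4) [dynamic viscosity] = kg·m⁻¹·s⁻¹
  (5) Hz = s⁻¹  ← same
Only (5) matches s⁻¹.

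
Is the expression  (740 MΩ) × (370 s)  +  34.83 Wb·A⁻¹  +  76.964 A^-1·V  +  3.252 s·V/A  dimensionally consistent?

Work out the base dimensions of each:
  (740 MΩ) × (370 s):  [kg·m²·s⁻³·A⁻²] · [s] = kg·m²·s⁻²·A⁻²
  34.83 Wb·A⁻¹:  Wb·A⁻¹ = V·s·A⁻¹ = kg·m²·s⁻²·A⁻²
  76.964 A^-1·V:  V·A⁻¹ = J·C⁻¹·A⁻¹ = kg·m²·s⁻³·A⁻²
  3.252 s·V/A:  V·s·A⁻¹ = J·C⁻¹·s·A⁻¹ = kg·m²·s⁻²·A⁻²
The terms do not share a single dimension (kg·m²·s⁻²·A⁻² vs kg·m²·s⁻³·A⁻²).

No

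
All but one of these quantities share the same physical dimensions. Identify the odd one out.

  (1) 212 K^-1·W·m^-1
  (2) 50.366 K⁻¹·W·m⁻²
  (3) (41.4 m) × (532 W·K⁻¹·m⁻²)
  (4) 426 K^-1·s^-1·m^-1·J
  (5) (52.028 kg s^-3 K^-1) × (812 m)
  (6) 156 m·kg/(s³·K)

(2)

In SI base units:
  (1) W·m⁻¹·K⁻¹ = J·s⁻¹·m⁻¹·K⁻¹ = kg·m·s⁻³·K⁻¹
  (2) W·m⁻²·K⁻¹ = J·s⁻¹·m⁻²·K⁻¹ = kg·s⁻³·K⁻¹
  (3) [m] · [kg·s⁻³·K⁻¹] = kg·m·s⁻³·K⁻¹
  (4) J·s⁻¹·m⁻¹·K⁻¹ = N·m·s⁻¹·m⁻¹·K⁻¹ = kg·m·s⁻³·K⁻¹
  (5) [kg·s⁻³·K⁻¹] · [m] = kg·m·s⁻³·K⁻¹
  (6) kg·m·s⁻³·K⁻¹
All reduce to kg·m·s⁻³·K⁻¹ except (2), which is kg·s⁻³·K⁻¹.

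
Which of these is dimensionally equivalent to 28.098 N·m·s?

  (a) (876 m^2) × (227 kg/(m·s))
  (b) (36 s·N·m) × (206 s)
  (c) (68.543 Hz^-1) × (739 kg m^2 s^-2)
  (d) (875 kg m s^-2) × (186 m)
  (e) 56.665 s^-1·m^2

Reference: N·m·s = kg·m·s⁻²·m·s = kg·m²·s⁻¹.
Each option:
  (a) [m²] · [kg·m⁻¹·s⁻¹] = kg·m·s⁻¹
  (b) [kg·m²·s⁻¹] · [s] = kg·m²
  (c) [s] · [kg·m²·s⁻²] = kg·m²·s⁻¹  ← same
  (d) [kg·m·s⁻²] · [m] = kg·m²·s⁻²
  (e) m²·s⁻¹
Only (c) matches kg·m²·s⁻¹.

(c)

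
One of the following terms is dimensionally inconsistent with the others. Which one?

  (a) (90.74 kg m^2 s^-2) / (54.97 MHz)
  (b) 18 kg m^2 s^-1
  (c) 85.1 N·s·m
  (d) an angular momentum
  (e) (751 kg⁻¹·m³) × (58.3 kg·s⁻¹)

(e)

Reduce each to base SI dimensions:
  (a) [kg·m²·s⁻²] / [s⁻¹] = kg·m²·s⁻¹
  (b) kg·m²·s⁻¹
  (c) N·m·s = kg·m·s⁻²·m·s = kg·m²·s⁻¹
  (d) [angular momentum] = kg·m²·s⁻¹
  (e) [kg⁻¹·m³] · [kg·s⁻¹] = m³·s⁻¹
All reduce to kg·m²·s⁻¹ except (e), which is m³·s⁻¹.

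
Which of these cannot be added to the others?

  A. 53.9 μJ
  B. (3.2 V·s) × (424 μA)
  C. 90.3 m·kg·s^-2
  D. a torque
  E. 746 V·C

C.

Expand each in SI base units:
  A. J = N·m = kg·m²·s⁻²
  B. [kg·m²·s⁻²·A⁻¹] · [A] = kg·m²·s⁻²
  C. kg·m·s⁻²
  D. [torque] = kg·m²·s⁻²
  E. C·V = s·A·J·C⁻¹ = kg·m²·s⁻²
All reduce to kg·m²·s⁻² except C., which is kg·m·s⁻².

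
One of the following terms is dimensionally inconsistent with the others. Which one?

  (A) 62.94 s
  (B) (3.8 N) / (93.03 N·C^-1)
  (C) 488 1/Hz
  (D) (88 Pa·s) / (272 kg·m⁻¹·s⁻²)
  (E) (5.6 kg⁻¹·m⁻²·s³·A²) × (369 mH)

In SI base units:
  (A) s
  (B) [kg·m·s⁻²] / [kg·m·s⁻³·A⁻¹] = s·A
  (C) Hz⁻¹ = (s⁻¹)⁻¹ = s
  (D) [kg·m⁻¹·s⁻¹] / [kg·m⁻¹·s⁻²] = s
  (E) [kg⁻¹·m⁻²·s³·A²] · [kg·m²·s⁻²·A⁻²] = s
All reduce to s except (B), which is s·A.

(B)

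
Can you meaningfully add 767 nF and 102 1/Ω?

Dimensions:
  767 nF:  F = C·V⁻¹ = kg⁻¹·m⁻²·s⁴·A²
  102 1/Ω:  Ω⁻¹ = (V·A⁻¹)⁻¹ = kg⁻¹·m⁻²·s³·A²
kg⁻¹·m⁻²·s⁴·A² ≠ kg⁻¹·m⁻²·s³·A², so they cannot be added.

No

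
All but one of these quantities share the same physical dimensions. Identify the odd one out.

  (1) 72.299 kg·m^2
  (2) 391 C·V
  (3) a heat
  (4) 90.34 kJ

In SI base units:
  (1) kg·m²
  (2) C·V = s·A·J·C⁻¹ = kg·m²·s⁻²
  (3) [heat] = kg·m²·s⁻²
  (4) J = N·m = kg·m²·s⁻²
All reduce to kg·m²·s⁻² except (1), which is kg·m².

(1)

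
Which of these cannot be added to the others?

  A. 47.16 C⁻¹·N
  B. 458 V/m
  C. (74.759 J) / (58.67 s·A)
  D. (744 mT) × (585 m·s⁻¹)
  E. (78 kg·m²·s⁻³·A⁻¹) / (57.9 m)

In SI base units:
  A. N·C⁻¹ = kg·m·s⁻²·(s·A)⁻¹ = kg·m·s⁻³·A⁻¹
  B. V·m⁻¹ = J·C⁻¹·m⁻¹ = kg·m·s⁻³·A⁻¹
  C. [kg·m²·s⁻²] / [s·A] = kg·m²·s⁻³·A⁻¹
  D. [kg·s⁻²·A⁻¹] · [m·s⁻¹] = kg·m·s⁻³·A⁻¹
  E. [kg·m²·s⁻³·A⁻¹] / [m] = kg·m·s⁻³·A⁻¹
All reduce to kg·m·s⁻³·A⁻¹ except C., which is kg·m²·s⁻³·A⁻¹.

C.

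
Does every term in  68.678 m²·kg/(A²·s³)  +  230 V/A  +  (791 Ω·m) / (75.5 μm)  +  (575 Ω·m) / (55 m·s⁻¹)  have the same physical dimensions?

No

Reduce each to base SI dimensions:
  68.678 m²·kg/(A²·s³):  kg·m²·s⁻³·A⁻²
  230 V/A:  V·A⁻¹ = J·C⁻¹·A⁻¹ = kg·m²·s⁻³·A⁻²
  (791 Ω·m) / (75.5 μm):  [kg·m³·s⁻³·A⁻²] / [m] = kg·m²·s⁻³·A⁻²
  (575 Ω·m) / (55 m·s⁻¹):  [kg·m³·s⁻³·A⁻²] / [m·s⁻¹] = kg·m²·s⁻²·A⁻²
The terms do not share a single dimension (kg·m²·s⁻²·A⁻² vs kg·m²·s⁻³·A⁻²).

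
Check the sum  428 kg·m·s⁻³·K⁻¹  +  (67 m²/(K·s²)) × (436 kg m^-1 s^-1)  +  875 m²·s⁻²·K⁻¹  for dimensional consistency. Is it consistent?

Work out the base dimensions of each:
  428 kg·m·s⁻³·K⁻¹:  kg·m·s⁻³·K⁻¹
  (67 m²/(K·s²)) × (436 kg m^-1 s^-1):  [m²·s⁻²·K⁻¹] · [kg·m⁻¹·s⁻¹] = kg·m·s⁻³·K⁻¹
  875 m²·s⁻²·K⁻¹:  m²·s⁻²·K⁻¹
The terms do not share a single dimension (kg·m·s⁻³·K⁻¹ vs m²·s⁻²·K⁻¹).

No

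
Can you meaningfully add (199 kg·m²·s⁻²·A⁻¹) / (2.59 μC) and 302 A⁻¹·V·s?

No

Expand each in SI base units:
  (199 kg·m²·s⁻²·A⁻¹) / (2.59 μC):  [kg·m²·s⁻²·A⁻¹] / [s·A] = kg·m²·s⁻³·A⁻²
  302 A⁻¹·V·s:  V·s·A⁻¹ = J·C⁻¹·s·A⁻¹ = kg·m²·s⁻²·A⁻²
kg·m²·s⁻³·A⁻² ≠ kg·m²·s⁻²·A⁻², so they cannot be added.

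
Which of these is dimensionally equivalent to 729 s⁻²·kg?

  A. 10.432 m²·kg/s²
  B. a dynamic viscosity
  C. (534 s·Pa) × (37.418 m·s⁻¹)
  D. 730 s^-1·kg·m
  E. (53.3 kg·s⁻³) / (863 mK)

C.

Reference: kg·s⁻².
Each option:
  A. kg·m²·s⁻²
  B. [dynamic viscosity] = kg·m⁻¹·s⁻¹
  C. [kg·m⁻¹·s⁻¹] · [m·s⁻¹] = kg·s⁻²  ← same
  D. kg·m·s⁻¹
  E. [kg·s⁻³] / [K] = kg·s⁻³·K⁻¹
Only C. matches kg·s⁻².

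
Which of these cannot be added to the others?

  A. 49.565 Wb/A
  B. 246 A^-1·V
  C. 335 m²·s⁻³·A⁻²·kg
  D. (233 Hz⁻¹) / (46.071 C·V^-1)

Work out the base dimensions of each:
  A. Wb·A⁻¹ = V·s·A⁻¹ = kg·m²·s⁻²·A⁻²
  B. V·A⁻¹ = J·C⁻¹·A⁻¹ = kg·m²·s⁻³·A⁻²
  C. kg·m²·s⁻³·A⁻²
  D. [s] / [kg⁻¹·m⁻²·s⁴·A²] = kg·m²·s⁻³·A⁻²
All reduce to kg·m²·s⁻³·A⁻² except A., which is kg·m²·s⁻²·A⁻².

A.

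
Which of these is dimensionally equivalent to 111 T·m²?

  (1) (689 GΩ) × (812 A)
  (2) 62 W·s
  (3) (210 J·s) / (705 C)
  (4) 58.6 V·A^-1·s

(3)

Reference: T·m² = Wb·m⁻²·m² = kg·m²·s⁻²·A⁻¹.
Each option:
  (1) [kg·m²·s⁻³·A⁻²] · [A] = kg·m²·s⁻³·A⁻¹
  (2) W·s = J·s⁻¹·s = kg·m²·s⁻²
  (3) [kg·m²·s⁻¹] / [s·A] = kg·m²·s⁻²·A⁻¹  ← same
  (4) V·s·A⁻¹ = J·C⁻¹·s·A⁻¹ = kg·m²·s⁻²·A⁻²
Only (3) matches kg·m²·s⁻²·A⁻¹.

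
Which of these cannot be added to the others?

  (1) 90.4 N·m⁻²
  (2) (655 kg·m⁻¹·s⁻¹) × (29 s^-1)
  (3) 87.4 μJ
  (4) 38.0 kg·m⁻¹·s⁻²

Work out the base dimensions of each:
  (1) N·m⁻² = kg·m·s⁻²·m⁻² = kg·m⁻¹·s⁻²
  (2) [kg·m⁻¹·s⁻¹] · [s⁻¹] = kg·m⁻¹·s⁻²
  (3) J = N·m = kg·m²·s⁻²
  (4) kg·m⁻¹·s⁻²
All reduce to kg·m⁻¹·s⁻² except (3), which is kg·m²·s⁻².

(3)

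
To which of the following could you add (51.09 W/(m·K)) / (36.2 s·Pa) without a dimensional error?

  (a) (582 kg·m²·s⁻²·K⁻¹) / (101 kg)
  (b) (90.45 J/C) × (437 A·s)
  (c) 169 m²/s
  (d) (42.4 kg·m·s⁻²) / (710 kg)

(a)

Reference: [kg·m·s⁻³·K⁻¹] / [kg·m⁻¹·s⁻¹] = m²·s⁻²·K⁻¹.
Each option:
  (a) [kg·m²·s⁻²·K⁻¹] / [kg] = m²·s⁻²·K⁻¹  ← same
  (b) [kg·m²·s⁻³·A⁻¹] · [s·A] = kg·m²·s⁻²
  (c) m²·s⁻¹
  (d) [kg·m·s⁻²] / [kg] = m·s⁻²
Only (a) matches m²·s⁻²·K⁻¹.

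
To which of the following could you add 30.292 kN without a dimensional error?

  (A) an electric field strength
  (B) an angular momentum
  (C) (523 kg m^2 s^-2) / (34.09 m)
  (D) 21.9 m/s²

(C)

Reference: N = kg·m·s⁻².
Each option:
  (A) [electric field strength] = kg·m·s⁻³·A⁻¹
  (B) [angular momentum] = kg·m²·s⁻¹
  (C) [kg·m²·s⁻²] / [m] = kg·m·s⁻²  ← same
  (D) m·s⁻²
Only (C) matches kg·m·s⁻².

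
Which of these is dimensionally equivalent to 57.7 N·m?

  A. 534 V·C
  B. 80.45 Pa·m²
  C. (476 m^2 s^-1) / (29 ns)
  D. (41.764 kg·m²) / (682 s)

A.

Reference: N·m = kg·m·s⁻²·m = kg·m²·s⁻².
Each option:
  A. C·V = s·A·J·C⁻¹ = kg·m²·s⁻²  ← same
  B. Pa·m² = N·m⁻²·m² = kg·m·s⁻²
  C. [m²·s⁻¹] / [s] = m²·s⁻²
  D. [kg·m²] / [s] = kg·m²·s⁻¹
Only A. matches kg·m²·s⁻².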